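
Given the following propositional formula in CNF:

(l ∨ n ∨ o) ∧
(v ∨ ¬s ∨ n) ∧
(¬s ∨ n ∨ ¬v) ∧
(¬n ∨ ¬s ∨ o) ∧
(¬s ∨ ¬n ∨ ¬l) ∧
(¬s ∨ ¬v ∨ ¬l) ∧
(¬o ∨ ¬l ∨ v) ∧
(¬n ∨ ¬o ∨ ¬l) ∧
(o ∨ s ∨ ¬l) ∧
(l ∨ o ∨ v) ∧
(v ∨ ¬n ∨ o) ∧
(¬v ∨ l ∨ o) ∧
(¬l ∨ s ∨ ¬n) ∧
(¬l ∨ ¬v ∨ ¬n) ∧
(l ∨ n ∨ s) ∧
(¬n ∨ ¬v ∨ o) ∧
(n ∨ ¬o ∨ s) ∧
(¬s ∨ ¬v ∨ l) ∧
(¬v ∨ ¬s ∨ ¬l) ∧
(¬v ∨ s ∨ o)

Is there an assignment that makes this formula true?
Yes

Yes, the formula is satisfiable.

One satisfying assignment is: l=False, o=True, v=False, n=True, s=True

Verification: With this assignment, all 20 clauses evaluate to true.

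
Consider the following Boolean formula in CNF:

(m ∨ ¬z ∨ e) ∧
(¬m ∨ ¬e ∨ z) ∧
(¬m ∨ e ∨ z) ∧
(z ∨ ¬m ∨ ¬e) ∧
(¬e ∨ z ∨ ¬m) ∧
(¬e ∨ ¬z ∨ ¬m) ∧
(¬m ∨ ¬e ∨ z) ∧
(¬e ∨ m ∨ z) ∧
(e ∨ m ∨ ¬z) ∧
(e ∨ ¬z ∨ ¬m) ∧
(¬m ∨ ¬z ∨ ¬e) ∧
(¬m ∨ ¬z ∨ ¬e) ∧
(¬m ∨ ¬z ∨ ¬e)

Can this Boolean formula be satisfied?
Yes

Yes, the formula is satisfiable.

One satisfying assignment is: z=False, m=False, e=False

Verification: With this assignment, all 13 clauses evaluate to true.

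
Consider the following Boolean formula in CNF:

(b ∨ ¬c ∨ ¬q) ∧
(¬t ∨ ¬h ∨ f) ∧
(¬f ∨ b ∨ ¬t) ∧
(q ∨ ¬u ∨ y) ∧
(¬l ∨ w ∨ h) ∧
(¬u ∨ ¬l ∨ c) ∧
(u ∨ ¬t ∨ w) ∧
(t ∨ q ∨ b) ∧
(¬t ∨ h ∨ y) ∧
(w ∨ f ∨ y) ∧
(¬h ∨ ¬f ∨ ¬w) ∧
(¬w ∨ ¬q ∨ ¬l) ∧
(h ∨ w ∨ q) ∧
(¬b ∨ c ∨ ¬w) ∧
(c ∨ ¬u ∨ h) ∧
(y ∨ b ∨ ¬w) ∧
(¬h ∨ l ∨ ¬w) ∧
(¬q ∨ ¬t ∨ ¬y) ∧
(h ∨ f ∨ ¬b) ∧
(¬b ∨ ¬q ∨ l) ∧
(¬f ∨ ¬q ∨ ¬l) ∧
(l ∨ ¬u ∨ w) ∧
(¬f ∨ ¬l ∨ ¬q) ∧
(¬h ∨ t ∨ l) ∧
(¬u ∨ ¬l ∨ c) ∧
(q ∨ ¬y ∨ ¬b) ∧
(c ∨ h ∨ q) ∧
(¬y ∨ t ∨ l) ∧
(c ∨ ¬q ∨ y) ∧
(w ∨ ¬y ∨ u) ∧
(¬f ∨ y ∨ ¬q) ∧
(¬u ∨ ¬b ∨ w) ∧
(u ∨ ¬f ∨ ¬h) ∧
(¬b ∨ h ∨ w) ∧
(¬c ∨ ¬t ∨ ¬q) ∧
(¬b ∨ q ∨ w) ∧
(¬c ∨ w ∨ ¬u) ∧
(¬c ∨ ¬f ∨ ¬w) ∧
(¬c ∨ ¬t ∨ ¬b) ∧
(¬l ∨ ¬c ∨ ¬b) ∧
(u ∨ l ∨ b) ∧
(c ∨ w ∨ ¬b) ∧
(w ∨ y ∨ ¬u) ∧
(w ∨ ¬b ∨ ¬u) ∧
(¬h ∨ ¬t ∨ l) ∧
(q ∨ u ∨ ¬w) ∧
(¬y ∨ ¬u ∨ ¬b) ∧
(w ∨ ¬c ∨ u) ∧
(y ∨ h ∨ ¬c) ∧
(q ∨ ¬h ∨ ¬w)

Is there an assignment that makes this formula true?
Yes

Yes, the formula is satisfiable.

One satisfying assignment is: l=False, u=True, w=True, q=False, h=False, f=False, b=False, c=True, y=True, t=True

Verification: With this assignment, all 50 clauses evaluate to true.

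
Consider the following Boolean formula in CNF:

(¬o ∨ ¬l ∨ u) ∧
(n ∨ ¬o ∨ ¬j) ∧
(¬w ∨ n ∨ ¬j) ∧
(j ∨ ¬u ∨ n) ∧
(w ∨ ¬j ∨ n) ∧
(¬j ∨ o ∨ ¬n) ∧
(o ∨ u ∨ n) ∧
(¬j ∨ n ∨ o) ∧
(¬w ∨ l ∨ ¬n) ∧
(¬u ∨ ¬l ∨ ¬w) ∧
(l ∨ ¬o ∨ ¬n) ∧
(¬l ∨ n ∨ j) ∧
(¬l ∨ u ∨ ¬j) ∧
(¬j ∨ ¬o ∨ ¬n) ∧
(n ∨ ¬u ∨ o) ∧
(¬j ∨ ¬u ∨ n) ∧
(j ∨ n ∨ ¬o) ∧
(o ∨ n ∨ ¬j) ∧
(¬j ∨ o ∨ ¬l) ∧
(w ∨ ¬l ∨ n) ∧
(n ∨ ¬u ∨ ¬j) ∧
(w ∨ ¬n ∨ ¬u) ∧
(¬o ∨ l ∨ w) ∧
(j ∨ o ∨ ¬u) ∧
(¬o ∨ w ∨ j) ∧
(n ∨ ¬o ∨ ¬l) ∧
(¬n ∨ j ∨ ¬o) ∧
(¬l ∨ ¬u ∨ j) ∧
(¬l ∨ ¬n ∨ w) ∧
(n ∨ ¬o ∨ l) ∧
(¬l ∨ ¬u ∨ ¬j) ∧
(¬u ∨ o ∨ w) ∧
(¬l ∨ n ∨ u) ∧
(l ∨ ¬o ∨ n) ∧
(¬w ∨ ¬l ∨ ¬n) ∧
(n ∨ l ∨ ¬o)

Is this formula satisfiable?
Yes

Yes, the formula is satisfiable.

One satisfying assignment is: l=False, o=False, j=False, n=True, w=False, u=False

Verification: With this assignment, all 36 clauses evaluate to true.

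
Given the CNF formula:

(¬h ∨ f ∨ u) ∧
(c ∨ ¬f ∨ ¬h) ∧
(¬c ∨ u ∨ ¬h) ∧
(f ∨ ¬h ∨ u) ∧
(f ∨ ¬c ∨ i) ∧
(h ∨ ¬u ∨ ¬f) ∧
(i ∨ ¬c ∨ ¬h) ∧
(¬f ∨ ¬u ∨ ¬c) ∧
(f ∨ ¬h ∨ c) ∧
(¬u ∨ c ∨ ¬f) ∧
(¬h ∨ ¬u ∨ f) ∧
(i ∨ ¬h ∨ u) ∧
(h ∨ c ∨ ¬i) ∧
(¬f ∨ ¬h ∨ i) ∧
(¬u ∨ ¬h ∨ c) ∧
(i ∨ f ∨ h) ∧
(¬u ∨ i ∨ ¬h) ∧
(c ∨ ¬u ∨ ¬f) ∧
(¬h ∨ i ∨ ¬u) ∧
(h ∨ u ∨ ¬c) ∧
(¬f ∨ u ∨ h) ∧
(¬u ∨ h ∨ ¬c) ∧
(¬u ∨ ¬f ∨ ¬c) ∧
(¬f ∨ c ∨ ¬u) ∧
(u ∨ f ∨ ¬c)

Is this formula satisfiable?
No

No, the formula is not satisfiable.

No assignment of truth values to the variables can make all 25 clauses true simultaneously.

The formula is UNSAT (unsatisfiable).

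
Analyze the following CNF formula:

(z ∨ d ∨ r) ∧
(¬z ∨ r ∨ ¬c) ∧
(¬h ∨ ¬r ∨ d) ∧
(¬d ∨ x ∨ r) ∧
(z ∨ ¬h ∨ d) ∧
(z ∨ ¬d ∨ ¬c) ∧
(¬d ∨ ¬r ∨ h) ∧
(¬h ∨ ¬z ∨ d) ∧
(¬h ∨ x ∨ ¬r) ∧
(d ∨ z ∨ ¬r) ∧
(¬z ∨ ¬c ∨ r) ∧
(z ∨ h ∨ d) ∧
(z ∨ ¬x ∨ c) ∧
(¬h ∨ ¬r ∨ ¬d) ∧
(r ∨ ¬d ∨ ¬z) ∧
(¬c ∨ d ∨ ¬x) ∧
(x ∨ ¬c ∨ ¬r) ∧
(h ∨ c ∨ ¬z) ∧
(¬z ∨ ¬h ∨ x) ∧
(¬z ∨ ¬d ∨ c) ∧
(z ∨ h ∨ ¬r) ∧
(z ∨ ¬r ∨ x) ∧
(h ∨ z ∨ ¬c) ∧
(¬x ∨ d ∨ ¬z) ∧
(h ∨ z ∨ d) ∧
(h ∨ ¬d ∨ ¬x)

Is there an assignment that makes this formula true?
No

No, the formula is not satisfiable.

No assignment of truth values to the variables can make all 26 clauses true simultaneously.

The formula is UNSAT (unsatisfiable).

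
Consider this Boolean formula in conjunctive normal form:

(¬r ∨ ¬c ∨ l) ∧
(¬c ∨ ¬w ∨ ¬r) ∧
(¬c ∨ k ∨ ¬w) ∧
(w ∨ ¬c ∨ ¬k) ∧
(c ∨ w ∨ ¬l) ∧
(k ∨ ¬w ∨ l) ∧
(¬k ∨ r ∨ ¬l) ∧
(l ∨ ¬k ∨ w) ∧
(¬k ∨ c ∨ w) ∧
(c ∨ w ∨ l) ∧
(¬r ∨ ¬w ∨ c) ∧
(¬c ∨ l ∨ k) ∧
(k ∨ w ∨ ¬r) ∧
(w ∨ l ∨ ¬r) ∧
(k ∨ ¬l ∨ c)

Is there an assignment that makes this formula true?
Yes

Yes, the formula is satisfiable.

One satisfying assignment is: k=True, c=False, l=False, w=True, r=False

Verification: With this assignment, all 15 clauses evaluate to true.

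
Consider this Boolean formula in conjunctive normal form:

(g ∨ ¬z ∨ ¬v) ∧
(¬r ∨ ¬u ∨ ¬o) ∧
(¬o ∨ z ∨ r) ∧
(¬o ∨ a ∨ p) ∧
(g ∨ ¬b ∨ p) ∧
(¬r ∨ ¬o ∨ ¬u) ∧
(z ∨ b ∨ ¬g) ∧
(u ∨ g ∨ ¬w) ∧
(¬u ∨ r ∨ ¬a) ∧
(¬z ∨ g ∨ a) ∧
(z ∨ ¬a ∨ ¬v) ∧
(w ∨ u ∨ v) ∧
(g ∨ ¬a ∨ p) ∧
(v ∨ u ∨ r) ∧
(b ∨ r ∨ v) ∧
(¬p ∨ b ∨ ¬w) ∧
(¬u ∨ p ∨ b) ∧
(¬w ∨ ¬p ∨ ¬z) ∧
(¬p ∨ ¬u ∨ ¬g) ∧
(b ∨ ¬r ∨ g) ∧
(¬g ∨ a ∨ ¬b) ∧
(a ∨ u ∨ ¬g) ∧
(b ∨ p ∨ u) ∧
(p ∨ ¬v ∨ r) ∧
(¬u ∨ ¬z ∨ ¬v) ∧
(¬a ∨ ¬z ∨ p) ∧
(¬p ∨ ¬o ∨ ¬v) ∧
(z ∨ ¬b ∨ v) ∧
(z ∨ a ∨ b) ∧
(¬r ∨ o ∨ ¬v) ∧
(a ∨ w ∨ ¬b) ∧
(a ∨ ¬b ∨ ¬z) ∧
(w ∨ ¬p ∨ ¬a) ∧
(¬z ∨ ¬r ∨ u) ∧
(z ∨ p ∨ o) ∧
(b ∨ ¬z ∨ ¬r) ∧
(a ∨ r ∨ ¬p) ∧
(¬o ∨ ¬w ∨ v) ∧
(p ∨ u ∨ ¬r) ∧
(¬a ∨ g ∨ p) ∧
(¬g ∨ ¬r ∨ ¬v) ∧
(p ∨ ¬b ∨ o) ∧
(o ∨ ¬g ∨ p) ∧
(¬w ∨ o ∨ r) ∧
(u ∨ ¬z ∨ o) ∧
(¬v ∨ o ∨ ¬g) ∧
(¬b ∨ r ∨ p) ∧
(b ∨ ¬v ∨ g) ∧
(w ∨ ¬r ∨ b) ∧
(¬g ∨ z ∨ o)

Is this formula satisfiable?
No

No, the formula is not satisfiable.

No assignment of truth values to the variables can make all 50 clauses true simultaneously.

The formula is UNSAT (unsatisfiable).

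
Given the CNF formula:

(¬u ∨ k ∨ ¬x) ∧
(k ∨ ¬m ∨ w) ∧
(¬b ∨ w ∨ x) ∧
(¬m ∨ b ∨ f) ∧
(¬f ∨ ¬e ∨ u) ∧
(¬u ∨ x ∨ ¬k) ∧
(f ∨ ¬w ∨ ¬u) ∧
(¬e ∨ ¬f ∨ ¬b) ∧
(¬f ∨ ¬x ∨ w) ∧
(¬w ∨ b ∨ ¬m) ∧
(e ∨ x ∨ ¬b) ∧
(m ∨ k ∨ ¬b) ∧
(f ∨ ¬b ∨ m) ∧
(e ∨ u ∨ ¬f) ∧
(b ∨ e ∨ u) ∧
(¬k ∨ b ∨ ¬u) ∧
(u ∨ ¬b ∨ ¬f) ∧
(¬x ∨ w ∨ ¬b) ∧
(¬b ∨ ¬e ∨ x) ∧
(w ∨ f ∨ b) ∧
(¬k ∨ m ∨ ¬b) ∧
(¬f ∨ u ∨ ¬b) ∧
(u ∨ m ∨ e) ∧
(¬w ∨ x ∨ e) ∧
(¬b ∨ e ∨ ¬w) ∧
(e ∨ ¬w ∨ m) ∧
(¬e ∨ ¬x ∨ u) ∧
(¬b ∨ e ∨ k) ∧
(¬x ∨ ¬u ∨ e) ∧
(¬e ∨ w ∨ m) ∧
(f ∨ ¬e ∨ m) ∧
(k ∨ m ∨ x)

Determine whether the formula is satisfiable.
No

No, the formula is not satisfiable.

No assignment of truth values to the variables can make all 32 clauses true simultaneously.

The formula is UNSAT (unsatisfiable).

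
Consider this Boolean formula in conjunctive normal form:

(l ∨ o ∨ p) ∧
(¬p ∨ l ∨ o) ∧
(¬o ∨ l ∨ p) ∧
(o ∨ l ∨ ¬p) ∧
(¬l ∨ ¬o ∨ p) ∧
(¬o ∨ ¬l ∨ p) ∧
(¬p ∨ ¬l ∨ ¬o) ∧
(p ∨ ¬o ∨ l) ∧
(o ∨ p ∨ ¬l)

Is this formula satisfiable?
Yes

Yes, the formula is satisfiable.

One satisfying assignment is: o=False, l=True, p=True

Verification: With this assignment, all 9 clauses evaluate to true.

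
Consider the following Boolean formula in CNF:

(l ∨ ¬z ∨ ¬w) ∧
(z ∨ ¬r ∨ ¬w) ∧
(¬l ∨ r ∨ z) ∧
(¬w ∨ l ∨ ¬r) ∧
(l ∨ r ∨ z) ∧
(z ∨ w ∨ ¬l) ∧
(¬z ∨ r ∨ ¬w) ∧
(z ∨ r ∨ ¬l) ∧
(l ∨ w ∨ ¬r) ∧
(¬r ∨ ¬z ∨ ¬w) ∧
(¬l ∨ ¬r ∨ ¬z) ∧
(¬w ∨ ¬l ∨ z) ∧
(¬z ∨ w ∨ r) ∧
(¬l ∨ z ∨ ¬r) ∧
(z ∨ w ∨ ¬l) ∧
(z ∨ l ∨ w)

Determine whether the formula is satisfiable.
No

No, the formula is not satisfiable.

No assignment of truth values to the variables can make all 16 clauses true simultaneously.

The formula is UNSAT (unsatisfiable).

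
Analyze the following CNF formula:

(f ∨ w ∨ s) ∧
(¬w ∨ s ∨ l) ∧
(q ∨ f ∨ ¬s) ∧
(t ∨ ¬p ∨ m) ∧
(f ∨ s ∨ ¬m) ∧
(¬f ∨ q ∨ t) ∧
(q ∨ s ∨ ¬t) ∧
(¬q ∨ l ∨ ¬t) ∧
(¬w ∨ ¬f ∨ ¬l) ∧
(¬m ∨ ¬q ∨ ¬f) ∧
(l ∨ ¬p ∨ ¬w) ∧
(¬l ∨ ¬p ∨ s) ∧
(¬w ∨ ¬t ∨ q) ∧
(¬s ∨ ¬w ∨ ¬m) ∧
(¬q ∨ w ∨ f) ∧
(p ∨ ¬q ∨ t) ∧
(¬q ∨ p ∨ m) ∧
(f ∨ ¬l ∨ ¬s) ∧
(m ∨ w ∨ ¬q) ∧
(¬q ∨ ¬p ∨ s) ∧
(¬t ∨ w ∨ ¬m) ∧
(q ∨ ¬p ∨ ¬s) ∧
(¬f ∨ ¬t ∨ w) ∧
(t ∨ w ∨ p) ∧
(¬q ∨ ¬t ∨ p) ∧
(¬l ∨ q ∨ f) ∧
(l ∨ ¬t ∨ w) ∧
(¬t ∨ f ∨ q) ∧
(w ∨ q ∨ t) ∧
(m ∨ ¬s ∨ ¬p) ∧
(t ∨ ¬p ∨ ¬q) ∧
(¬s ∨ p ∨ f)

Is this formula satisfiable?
No

No, the formula is not satisfiable.

No assignment of truth values to the variables can make all 32 clauses true simultaneously.

The formula is UNSAT (unsatisfiable).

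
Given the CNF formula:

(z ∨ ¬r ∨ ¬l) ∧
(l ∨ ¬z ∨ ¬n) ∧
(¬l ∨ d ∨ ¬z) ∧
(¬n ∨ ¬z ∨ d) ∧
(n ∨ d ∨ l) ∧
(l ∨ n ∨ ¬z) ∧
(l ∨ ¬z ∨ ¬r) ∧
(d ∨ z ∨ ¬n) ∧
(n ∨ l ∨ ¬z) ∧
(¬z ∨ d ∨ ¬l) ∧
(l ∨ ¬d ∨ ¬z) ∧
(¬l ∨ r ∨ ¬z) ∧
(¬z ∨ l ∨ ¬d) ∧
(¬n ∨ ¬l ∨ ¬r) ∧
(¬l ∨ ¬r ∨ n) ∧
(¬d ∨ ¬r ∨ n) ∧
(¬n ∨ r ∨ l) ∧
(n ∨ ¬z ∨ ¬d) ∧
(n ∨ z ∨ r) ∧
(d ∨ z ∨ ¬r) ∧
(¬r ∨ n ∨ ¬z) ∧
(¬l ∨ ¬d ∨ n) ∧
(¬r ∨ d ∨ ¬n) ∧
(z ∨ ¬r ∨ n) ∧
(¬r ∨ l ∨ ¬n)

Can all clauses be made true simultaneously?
Yes

Yes, the formula is satisfiable.

One satisfying assignment is: d=True, r=False, l=True, n=True, z=False

Verification: With this assignment, all 25 clauses evaluate to true.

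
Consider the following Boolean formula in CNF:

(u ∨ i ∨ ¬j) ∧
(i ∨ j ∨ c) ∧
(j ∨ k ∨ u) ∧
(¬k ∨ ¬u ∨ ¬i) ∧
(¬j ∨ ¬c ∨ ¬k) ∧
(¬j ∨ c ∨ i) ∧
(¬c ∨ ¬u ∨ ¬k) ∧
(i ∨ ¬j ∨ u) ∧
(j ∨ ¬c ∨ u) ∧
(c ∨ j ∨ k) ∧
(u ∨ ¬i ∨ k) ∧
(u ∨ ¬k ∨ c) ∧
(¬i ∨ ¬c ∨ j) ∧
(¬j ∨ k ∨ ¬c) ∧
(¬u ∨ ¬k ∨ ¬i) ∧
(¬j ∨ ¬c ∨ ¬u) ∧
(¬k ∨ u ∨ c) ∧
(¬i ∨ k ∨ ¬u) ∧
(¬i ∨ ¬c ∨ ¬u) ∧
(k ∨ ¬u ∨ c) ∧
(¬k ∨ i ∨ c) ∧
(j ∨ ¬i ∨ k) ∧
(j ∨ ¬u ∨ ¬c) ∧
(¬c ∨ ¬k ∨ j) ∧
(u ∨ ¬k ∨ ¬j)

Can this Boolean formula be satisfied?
No

No, the formula is not satisfiable.

No assignment of truth values to the variables can make all 25 clauses true simultaneously.

The formula is UNSAT (unsatisfiable).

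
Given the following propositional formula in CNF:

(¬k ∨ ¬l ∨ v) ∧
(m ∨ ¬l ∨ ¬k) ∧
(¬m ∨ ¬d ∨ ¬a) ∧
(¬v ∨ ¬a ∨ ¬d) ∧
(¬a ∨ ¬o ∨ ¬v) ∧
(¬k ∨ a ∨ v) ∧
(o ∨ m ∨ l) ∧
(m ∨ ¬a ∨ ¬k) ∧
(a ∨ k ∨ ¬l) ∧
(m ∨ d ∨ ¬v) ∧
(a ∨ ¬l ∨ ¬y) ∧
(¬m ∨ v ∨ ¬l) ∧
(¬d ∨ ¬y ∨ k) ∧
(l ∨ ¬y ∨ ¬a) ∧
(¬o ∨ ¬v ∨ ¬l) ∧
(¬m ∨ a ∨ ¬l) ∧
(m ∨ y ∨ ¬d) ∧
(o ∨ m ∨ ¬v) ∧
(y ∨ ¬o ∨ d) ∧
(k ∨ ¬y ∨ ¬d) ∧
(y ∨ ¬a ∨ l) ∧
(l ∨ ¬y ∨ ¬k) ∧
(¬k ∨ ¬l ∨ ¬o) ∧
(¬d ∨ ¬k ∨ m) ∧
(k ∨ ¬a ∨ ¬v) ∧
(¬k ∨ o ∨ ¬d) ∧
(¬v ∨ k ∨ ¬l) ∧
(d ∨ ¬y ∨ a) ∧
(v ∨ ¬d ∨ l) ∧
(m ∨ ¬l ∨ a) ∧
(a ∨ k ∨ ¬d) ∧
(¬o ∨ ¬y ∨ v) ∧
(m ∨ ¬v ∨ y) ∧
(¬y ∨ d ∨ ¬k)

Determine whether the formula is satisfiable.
Yes

Yes, the formula is satisfiable.

One satisfying assignment is: d=False, k=False, l=False, m=True, y=False, o=False, a=False, v=True

Verification: With this assignment, all 34 clauses evaluate to true.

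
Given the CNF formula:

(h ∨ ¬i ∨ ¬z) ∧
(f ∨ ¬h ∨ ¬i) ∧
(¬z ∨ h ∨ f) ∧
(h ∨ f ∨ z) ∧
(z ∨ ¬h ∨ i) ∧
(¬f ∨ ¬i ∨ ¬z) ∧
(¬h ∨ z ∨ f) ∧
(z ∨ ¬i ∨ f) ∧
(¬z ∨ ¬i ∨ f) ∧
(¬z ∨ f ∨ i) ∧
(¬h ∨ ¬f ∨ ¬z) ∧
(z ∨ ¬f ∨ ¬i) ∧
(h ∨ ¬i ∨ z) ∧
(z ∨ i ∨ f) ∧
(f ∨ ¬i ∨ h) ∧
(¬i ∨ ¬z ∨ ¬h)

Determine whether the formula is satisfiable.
Yes

Yes, the formula is satisfiable.

One satisfying assignment is: z=False, i=False, f=True, h=False

Verification: With this assignment, all 16 clauses evaluate to true.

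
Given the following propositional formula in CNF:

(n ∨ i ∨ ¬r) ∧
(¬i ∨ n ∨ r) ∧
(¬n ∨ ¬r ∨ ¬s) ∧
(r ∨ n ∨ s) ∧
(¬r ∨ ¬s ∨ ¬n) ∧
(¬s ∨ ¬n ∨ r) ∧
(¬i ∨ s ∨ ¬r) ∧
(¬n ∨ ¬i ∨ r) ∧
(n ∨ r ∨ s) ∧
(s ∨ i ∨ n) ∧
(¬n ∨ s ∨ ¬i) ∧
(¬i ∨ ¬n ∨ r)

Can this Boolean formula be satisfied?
Yes

Yes, the formula is satisfiable.

One satisfying assignment is: i=False, s=False, n=True, r=False

Verification: With this assignment, all 12 clauses evaluate to true.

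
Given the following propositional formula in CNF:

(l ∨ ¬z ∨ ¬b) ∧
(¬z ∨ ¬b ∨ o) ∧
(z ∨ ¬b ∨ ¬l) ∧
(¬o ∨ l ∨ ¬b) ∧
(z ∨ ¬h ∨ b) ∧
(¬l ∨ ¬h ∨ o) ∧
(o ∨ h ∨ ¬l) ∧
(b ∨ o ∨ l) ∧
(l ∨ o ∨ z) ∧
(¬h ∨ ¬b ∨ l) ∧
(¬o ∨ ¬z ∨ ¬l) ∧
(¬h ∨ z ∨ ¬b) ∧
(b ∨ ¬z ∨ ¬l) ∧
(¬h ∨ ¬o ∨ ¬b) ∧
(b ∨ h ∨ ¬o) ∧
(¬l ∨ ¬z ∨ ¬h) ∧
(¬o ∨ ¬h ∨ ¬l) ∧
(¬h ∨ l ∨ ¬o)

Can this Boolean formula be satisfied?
No

No, the formula is not satisfiable.

No assignment of truth values to the variables can make all 18 clauses true simultaneously.

The formula is UNSAT (unsatisfiable).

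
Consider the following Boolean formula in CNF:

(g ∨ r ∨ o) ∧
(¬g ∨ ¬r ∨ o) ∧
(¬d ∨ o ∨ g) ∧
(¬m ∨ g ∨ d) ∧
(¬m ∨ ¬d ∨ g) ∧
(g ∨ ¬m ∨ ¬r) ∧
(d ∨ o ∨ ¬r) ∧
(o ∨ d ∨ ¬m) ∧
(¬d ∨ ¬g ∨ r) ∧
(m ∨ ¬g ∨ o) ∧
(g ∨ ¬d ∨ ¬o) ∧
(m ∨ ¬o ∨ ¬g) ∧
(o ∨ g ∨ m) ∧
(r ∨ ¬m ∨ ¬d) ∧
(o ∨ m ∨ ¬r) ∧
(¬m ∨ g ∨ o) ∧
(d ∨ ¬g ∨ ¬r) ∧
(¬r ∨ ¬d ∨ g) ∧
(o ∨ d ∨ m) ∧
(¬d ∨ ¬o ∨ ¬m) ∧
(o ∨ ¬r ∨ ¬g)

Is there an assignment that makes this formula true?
Yes

Yes, the formula is satisfiable.

One satisfying assignment is: o=True, r=False, d=False, g=True, m=True

Verification: With this assignment, all 21 clauses evaluate to true.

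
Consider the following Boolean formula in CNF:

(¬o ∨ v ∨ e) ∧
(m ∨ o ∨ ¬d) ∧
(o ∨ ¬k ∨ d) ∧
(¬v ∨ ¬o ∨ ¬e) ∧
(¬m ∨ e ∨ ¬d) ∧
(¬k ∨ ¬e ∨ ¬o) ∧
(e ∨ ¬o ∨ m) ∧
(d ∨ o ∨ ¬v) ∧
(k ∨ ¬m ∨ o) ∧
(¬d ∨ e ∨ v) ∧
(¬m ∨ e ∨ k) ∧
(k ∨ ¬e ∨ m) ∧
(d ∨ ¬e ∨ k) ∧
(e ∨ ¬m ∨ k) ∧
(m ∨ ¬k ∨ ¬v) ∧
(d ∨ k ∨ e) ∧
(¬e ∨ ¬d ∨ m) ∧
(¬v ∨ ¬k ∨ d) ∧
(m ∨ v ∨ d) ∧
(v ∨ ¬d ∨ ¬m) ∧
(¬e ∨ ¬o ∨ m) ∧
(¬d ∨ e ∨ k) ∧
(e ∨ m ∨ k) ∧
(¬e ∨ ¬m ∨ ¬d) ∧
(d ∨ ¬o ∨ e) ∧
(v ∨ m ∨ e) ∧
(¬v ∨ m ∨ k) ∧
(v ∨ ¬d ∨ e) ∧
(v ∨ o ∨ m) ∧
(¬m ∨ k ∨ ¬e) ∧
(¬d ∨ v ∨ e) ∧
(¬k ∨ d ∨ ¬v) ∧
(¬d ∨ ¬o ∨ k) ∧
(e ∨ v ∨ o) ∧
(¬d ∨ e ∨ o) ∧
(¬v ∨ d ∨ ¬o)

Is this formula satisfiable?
No

No, the formula is not satisfiable.

No assignment of truth values to the variables can make all 36 clauses true simultaneously.

The formula is UNSAT (unsatisfiable).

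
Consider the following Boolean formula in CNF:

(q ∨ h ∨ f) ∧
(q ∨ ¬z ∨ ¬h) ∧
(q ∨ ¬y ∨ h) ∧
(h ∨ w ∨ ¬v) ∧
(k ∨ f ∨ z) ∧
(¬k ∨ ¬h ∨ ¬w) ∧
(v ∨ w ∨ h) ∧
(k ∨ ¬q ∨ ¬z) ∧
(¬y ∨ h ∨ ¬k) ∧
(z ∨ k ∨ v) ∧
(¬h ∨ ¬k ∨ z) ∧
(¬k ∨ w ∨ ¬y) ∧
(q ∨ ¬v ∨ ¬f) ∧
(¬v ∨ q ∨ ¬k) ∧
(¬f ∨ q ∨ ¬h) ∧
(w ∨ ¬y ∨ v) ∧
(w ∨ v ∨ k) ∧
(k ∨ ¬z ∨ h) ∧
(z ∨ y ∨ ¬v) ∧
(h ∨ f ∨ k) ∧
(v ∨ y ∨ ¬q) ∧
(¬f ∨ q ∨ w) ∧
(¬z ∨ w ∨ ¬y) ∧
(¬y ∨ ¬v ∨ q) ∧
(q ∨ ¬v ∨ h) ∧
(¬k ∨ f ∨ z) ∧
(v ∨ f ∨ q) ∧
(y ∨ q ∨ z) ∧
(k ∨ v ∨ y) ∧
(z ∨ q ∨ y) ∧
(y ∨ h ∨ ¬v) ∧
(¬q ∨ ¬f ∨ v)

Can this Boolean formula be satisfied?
Yes

Yes, the formula is satisfiable.

One satisfying assignment is: h=True, z=False, w=False, y=True, k=False, q=True, v=True, f=True

Verification: With this assignment, all 32 clauses evaluate to true.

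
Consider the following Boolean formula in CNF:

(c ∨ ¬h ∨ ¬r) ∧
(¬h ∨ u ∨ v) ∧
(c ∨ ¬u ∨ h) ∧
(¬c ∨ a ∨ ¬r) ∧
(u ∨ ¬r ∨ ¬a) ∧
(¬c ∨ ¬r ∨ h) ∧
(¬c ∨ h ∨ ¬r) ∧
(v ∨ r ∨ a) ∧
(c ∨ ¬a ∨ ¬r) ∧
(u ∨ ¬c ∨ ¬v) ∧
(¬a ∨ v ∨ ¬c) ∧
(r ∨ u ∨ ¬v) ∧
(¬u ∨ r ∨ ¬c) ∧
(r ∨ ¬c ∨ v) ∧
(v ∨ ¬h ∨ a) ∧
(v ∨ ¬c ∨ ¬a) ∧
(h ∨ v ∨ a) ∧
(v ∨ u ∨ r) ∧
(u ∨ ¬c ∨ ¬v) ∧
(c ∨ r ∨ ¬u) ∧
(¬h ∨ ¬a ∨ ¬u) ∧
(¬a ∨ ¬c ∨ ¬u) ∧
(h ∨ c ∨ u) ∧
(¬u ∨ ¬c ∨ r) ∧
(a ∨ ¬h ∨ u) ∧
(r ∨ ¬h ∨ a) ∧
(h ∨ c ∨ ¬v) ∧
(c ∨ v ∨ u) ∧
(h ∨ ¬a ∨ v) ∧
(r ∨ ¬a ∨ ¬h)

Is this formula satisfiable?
No

No, the formula is not satisfiable.

No assignment of truth values to the variables can make all 30 clauses true simultaneously.

The formula is UNSAT (unsatisfiable).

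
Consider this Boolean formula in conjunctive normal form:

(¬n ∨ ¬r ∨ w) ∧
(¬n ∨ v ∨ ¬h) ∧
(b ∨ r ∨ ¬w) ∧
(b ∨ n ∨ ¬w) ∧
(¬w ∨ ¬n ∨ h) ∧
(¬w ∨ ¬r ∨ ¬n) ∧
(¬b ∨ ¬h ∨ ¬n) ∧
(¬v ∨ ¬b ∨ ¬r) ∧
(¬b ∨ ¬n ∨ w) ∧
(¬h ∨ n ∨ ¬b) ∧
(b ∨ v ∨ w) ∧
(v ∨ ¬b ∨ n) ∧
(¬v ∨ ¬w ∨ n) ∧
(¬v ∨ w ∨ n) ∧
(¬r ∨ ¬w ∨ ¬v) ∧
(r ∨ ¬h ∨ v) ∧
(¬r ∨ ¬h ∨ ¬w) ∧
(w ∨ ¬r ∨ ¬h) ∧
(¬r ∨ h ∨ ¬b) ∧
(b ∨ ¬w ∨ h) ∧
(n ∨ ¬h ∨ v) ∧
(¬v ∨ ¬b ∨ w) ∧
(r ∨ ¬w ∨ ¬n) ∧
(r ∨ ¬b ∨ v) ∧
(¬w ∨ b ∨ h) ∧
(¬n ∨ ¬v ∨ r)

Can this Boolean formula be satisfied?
No

No, the formula is not satisfiable.

No assignment of truth values to the variables can make all 26 clauses true simultaneously.

The formula is UNSAT (unsatisfiable).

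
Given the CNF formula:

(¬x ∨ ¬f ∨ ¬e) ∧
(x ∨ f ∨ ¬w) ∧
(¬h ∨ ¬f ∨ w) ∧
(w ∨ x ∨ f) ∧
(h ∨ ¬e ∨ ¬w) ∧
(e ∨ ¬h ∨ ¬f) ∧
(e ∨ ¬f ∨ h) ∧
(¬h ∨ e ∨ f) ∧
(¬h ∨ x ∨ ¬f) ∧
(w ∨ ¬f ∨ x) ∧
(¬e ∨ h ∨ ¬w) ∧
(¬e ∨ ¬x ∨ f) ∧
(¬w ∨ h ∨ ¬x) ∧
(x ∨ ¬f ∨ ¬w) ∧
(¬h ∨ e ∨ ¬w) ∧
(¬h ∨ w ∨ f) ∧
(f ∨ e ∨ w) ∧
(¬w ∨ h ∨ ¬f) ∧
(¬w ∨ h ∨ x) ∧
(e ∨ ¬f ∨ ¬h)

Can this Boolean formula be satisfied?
No

No, the formula is not satisfiable.

No assignment of truth values to the variables can make all 20 clauses true simultaneously.

The formula is UNSAT (unsatisfiable).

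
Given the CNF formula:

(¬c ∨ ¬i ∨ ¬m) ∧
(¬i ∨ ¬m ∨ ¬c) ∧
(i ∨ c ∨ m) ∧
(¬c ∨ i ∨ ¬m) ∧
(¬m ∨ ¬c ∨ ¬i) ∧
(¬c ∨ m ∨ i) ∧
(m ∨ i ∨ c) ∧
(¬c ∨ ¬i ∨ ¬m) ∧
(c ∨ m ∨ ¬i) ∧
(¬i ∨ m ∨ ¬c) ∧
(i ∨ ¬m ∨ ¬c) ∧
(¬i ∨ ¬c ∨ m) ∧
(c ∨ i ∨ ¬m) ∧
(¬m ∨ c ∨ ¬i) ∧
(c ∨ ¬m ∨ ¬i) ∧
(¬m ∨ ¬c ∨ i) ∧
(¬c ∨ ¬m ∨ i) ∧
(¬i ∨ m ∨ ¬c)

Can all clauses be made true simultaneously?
No

No, the formula is not satisfiable.

No assignment of truth values to the variables can make all 18 clauses true simultaneously.

The formula is UNSAT (unsatisfiable).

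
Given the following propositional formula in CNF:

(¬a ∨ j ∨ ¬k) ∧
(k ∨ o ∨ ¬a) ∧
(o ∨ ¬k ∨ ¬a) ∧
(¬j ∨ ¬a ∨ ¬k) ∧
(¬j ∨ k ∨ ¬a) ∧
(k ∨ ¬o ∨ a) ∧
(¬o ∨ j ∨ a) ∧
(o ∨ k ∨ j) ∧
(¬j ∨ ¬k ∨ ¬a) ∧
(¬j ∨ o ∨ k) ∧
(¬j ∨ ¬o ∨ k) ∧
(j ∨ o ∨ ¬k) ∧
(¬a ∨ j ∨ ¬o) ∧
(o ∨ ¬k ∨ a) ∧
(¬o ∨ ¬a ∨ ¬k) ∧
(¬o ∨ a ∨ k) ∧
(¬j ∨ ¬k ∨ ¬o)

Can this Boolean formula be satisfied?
No

No, the formula is not satisfiable.

No assignment of truth values to the variables can make all 17 clauses true simultaneously.

The formula is UNSAT (unsatisfiable).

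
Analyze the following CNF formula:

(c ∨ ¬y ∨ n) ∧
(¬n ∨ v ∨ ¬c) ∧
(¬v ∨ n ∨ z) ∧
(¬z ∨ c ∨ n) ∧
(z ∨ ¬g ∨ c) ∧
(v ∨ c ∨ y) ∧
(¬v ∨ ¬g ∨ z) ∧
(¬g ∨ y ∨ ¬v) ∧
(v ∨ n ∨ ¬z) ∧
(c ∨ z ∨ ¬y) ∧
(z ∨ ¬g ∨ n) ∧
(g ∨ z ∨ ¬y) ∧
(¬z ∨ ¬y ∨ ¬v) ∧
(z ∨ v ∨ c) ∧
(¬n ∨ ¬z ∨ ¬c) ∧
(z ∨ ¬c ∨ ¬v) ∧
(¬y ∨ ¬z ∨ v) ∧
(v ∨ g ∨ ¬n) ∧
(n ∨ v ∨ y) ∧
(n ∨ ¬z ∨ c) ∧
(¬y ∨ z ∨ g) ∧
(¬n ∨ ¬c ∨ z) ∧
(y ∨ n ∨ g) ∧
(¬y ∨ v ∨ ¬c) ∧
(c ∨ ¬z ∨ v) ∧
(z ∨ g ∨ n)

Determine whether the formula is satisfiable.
Yes

Yes, the formula is satisfiable.

One satisfying assignment is: y=False, n=True, c=False, z=False, g=False, v=True

Verification: With this assignment, all 26 clauses evaluate to true.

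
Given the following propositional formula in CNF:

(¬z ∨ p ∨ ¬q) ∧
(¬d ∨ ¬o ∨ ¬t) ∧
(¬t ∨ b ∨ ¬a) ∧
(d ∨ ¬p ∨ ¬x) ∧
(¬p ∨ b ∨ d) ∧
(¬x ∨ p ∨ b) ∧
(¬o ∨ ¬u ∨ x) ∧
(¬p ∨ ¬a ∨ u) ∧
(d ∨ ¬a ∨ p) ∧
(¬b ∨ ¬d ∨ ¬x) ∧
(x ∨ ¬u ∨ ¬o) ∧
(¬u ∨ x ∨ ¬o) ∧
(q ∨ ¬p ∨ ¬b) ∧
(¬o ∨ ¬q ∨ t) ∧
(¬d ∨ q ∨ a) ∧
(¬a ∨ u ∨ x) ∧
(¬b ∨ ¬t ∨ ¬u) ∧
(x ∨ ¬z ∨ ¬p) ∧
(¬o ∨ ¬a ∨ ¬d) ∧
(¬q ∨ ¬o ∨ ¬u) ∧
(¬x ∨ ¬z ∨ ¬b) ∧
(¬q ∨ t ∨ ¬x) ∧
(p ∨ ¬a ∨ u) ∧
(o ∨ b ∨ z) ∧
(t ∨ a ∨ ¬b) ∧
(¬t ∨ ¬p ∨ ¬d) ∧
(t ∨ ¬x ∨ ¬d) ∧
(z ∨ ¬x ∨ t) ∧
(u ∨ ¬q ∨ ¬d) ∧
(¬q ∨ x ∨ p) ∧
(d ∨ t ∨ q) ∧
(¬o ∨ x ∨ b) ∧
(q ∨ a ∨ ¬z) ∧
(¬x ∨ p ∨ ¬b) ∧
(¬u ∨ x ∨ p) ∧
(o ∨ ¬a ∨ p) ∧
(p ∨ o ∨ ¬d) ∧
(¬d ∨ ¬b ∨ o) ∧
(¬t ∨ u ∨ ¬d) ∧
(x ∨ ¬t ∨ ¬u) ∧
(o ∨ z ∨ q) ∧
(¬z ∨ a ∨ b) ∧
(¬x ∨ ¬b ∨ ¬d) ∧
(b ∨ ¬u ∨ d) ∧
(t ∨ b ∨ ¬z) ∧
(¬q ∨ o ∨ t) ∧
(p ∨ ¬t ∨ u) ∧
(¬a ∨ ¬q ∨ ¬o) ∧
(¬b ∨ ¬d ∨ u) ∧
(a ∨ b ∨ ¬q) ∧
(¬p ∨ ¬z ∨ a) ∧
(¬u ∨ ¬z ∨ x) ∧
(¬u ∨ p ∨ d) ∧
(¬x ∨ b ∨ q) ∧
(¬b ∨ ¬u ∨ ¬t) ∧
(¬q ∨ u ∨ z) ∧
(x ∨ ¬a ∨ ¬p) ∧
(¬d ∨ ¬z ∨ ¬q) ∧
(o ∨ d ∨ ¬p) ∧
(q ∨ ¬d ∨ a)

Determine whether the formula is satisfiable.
No

No, the formula is not satisfiable.

No assignment of truth values to the variables can make all 60 clauses true simultaneously.

The formula is UNSAT (unsatisfiable).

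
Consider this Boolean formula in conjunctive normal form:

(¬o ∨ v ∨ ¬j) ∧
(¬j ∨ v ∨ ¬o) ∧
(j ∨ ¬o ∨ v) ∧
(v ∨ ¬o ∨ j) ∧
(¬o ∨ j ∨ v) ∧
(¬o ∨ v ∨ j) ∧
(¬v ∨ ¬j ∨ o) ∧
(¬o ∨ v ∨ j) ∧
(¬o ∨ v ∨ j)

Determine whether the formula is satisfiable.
Yes

Yes, the formula is satisfiable.

One satisfying assignment is: o=False, v=False, j=False

Verification: With this assignment, all 9 clauses evaluate to true.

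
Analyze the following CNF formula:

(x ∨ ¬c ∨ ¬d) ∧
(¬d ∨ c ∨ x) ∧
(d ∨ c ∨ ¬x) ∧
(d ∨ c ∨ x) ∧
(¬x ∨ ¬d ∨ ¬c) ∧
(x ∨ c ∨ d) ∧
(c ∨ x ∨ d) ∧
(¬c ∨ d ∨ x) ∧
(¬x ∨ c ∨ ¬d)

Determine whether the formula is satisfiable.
Yes

Yes, the formula is satisfiable.

One satisfying assignment is: x=True, c=True, d=False

Verification: With this assignment, all 9 clauses evaluate to true.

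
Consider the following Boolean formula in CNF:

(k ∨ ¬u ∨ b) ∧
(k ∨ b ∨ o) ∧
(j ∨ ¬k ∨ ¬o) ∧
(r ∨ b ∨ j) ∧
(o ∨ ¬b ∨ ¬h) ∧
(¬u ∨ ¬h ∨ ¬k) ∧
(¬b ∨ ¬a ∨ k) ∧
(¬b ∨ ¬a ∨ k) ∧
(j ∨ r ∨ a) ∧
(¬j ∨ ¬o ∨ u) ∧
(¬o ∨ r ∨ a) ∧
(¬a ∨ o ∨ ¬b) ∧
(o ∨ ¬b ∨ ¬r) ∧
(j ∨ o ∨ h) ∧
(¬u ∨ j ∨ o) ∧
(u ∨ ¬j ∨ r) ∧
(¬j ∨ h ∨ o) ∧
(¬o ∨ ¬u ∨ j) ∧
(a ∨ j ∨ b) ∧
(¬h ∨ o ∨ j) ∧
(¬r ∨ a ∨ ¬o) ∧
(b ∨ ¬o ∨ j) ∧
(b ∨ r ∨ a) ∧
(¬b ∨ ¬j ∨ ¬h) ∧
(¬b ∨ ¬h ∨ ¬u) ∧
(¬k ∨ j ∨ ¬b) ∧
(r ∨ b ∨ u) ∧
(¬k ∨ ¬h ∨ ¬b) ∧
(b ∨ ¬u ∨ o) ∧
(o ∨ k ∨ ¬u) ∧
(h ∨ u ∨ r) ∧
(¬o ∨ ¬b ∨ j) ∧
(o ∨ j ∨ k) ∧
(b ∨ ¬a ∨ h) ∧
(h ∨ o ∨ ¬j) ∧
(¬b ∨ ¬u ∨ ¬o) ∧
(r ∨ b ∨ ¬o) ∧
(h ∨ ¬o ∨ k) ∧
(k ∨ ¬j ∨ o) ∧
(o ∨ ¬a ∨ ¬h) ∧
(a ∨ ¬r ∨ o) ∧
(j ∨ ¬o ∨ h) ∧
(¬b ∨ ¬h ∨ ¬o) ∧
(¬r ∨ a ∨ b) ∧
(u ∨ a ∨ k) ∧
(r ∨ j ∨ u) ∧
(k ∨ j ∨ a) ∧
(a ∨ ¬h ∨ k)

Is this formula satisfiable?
No

No, the formula is not satisfiable.

No assignment of truth values to the variables can make all 48 clauses true simultaneously.

The formula is UNSAT (unsatisfiable).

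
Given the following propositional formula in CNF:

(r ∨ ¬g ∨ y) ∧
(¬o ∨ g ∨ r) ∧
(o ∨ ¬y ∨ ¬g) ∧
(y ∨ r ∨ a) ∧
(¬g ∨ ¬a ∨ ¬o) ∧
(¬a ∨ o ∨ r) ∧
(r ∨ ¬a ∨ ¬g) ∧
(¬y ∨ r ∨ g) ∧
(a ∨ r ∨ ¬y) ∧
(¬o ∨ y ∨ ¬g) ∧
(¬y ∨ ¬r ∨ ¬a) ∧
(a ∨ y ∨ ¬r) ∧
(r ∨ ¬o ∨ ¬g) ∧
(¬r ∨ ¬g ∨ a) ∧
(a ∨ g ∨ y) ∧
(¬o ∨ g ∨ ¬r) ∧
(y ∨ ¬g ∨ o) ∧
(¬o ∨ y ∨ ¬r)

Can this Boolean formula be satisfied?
Yes

Yes, the formula is satisfiable.

One satisfying assignment is: r=True, a=False, g=False, o=False, y=True

Verification: With this assignment, all 18 clauses evaluate to true.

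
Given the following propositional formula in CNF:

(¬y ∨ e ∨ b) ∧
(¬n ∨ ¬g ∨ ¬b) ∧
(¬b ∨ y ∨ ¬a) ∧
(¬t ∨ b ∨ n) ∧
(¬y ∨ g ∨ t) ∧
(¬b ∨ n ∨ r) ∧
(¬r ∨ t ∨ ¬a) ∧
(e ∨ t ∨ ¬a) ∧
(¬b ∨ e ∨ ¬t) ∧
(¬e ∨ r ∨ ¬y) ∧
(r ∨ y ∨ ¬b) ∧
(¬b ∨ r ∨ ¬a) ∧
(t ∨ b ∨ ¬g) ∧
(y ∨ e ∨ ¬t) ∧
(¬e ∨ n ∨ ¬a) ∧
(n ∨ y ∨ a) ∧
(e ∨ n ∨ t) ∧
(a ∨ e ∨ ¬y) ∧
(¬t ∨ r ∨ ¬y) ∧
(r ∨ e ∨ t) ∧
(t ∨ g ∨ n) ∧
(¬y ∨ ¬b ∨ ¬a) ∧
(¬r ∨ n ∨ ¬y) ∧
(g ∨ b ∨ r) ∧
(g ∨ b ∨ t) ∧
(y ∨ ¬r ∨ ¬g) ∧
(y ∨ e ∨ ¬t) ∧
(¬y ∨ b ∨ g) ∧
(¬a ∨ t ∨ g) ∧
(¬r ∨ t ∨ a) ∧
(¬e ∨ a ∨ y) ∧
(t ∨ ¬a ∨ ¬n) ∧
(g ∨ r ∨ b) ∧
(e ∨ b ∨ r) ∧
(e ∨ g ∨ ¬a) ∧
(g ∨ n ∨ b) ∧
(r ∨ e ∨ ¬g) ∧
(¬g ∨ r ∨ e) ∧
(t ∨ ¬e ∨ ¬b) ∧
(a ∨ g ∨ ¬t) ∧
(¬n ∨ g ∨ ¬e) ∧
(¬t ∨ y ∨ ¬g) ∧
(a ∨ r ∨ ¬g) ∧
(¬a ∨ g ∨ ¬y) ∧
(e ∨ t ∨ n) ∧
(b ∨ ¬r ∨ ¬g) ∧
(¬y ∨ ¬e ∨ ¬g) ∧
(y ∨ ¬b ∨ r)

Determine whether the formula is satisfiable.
No

No, the formula is not satisfiable.

No assignment of truth values to the variables can make all 48 clauses true simultaneously.

The formula is UNSAT (unsatisfiable).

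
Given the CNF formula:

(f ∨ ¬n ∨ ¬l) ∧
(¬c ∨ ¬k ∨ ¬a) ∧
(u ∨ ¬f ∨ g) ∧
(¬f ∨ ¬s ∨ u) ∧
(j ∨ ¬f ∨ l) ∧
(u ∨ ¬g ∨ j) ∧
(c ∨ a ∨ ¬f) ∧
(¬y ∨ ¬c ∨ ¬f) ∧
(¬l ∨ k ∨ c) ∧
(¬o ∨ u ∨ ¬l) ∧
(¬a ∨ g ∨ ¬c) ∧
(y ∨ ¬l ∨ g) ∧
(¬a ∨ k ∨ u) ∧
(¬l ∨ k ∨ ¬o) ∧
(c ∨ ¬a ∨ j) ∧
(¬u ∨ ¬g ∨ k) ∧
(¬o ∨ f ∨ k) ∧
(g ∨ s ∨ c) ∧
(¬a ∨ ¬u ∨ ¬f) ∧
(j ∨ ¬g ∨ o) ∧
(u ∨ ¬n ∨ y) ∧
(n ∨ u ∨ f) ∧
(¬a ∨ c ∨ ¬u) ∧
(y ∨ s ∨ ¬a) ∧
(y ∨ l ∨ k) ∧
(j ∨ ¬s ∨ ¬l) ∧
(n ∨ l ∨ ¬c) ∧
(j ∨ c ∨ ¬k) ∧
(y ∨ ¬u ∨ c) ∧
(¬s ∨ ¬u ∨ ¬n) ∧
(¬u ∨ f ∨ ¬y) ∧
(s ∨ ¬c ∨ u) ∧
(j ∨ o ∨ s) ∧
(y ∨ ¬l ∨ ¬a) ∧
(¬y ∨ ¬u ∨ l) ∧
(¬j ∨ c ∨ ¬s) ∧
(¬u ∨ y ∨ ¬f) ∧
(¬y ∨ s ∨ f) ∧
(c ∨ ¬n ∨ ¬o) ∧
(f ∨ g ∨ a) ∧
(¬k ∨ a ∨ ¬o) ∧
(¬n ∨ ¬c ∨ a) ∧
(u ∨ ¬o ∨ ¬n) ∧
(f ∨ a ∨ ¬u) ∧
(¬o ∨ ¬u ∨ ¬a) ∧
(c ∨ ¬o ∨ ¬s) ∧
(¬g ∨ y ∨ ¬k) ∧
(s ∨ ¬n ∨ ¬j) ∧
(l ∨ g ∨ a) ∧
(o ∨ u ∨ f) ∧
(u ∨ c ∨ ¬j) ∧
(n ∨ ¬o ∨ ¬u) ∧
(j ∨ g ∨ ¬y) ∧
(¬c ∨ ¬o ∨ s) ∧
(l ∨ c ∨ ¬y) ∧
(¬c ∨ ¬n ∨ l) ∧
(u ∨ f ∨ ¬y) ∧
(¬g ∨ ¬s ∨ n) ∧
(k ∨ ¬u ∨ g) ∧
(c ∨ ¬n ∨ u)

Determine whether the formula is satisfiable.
No

No, the formula is not satisfiable.

No assignment of truth values to the variables can make all 60 clauses true simultaneously.

The formula is UNSAT (unsatisfiable).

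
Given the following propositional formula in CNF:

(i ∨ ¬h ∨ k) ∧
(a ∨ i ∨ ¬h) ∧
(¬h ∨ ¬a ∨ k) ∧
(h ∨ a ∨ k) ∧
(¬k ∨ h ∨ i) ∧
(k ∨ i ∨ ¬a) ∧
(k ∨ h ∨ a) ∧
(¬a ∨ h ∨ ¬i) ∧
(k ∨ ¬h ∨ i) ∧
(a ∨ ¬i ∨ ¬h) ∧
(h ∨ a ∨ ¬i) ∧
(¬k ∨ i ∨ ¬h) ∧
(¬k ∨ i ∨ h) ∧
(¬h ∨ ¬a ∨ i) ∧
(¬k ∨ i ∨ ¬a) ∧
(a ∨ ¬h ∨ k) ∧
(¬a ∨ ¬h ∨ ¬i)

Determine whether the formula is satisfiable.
No

No, the formula is not satisfiable.

No assignment of truth values to the variables can make all 17 clauses true simultaneously.

The formula is UNSAT (unsatisfiable).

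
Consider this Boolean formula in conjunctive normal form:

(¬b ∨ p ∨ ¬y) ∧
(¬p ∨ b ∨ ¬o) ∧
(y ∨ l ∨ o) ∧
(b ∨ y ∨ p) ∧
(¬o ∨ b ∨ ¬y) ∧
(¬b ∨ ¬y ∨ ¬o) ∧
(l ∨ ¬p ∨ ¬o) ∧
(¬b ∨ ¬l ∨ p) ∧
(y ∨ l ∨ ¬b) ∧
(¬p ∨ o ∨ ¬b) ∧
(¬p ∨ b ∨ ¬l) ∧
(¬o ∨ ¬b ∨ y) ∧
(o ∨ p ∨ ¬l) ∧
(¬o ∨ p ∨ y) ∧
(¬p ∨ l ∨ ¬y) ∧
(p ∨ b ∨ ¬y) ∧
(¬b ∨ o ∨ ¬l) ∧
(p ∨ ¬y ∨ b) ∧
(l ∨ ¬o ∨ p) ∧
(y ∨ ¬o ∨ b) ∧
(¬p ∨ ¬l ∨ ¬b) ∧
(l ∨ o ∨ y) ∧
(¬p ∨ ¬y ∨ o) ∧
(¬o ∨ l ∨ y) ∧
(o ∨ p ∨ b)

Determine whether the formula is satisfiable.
No

No, the formula is not satisfiable.

No assignment of truth values to the variables can make all 25 clauses true simultaneously.

The formula is UNSAT (unsatisfiable).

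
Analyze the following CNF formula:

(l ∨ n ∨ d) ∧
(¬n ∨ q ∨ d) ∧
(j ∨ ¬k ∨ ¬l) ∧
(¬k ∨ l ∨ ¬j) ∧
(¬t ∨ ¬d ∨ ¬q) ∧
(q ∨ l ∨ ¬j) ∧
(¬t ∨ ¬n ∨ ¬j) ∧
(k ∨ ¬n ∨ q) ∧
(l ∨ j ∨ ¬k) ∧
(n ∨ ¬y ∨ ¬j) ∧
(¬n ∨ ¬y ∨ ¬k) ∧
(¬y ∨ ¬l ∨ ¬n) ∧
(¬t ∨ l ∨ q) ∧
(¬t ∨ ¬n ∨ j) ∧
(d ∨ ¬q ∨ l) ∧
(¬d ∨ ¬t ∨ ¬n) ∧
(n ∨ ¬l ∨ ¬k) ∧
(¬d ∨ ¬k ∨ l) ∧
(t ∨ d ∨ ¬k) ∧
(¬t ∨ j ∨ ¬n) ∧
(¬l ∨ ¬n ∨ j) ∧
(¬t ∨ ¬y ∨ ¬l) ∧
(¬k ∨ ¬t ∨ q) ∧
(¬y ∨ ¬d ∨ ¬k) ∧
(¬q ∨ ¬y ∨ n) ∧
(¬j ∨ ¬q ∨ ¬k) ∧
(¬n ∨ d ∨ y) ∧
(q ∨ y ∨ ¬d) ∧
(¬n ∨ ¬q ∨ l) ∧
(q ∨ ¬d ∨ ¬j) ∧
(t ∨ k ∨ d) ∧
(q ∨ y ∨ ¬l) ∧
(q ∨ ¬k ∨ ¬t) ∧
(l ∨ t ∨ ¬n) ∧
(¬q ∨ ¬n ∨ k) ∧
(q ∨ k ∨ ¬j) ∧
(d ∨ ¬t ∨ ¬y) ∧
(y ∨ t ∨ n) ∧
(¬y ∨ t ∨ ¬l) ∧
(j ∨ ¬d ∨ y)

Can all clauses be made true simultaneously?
Yes

Yes, the formula is satisfiable.

One satisfying assignment is: t=True, d=False, l=True, k=False, n=False, j=False, q=True, y=False

Verification: With this assignment, all 40 clauses evaluate to true.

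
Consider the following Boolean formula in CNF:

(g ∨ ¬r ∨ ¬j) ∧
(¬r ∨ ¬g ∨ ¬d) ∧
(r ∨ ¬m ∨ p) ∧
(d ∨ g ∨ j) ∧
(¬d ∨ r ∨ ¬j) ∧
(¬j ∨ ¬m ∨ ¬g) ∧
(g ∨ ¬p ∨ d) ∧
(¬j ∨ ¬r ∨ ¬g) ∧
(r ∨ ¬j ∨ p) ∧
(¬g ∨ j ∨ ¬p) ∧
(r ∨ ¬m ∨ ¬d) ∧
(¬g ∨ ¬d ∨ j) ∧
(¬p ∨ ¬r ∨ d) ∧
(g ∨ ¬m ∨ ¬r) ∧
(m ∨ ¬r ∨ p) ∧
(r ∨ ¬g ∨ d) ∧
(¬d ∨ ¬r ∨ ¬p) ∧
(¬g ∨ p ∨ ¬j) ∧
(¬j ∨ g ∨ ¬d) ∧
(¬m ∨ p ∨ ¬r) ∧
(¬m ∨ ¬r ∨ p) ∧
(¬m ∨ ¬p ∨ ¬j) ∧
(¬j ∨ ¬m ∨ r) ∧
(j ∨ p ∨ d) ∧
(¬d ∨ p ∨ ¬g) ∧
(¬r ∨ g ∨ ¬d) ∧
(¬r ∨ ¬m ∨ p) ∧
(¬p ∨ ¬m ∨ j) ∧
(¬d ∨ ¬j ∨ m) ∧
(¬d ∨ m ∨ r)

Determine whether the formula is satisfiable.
No

No, the formula is not satisfiable.

No assignment of truth values to the variables can make all 30 clauses true simultaneously.

The formula is UNSAT (unsatisfiable).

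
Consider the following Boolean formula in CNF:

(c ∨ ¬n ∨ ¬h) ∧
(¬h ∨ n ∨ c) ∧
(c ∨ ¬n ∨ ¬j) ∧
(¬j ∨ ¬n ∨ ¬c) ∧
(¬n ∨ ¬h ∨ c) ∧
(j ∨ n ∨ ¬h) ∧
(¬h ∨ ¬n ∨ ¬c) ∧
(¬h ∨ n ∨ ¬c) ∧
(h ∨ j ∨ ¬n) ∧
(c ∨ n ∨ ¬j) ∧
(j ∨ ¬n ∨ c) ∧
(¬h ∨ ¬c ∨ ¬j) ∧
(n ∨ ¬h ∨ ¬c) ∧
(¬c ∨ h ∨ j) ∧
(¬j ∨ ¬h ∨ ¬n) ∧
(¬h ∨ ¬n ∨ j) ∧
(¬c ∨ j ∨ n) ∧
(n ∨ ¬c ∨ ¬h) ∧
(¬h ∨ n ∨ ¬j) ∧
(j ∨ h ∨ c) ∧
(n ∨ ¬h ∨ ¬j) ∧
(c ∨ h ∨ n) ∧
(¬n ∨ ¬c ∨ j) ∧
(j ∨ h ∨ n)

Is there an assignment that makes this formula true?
Yes

Yes, the formula is satisfiable.

One satisfying assignment is: n=False, c=True, h=False, j=True

Verification: With this assignment, all 24 clauses evaluate to true.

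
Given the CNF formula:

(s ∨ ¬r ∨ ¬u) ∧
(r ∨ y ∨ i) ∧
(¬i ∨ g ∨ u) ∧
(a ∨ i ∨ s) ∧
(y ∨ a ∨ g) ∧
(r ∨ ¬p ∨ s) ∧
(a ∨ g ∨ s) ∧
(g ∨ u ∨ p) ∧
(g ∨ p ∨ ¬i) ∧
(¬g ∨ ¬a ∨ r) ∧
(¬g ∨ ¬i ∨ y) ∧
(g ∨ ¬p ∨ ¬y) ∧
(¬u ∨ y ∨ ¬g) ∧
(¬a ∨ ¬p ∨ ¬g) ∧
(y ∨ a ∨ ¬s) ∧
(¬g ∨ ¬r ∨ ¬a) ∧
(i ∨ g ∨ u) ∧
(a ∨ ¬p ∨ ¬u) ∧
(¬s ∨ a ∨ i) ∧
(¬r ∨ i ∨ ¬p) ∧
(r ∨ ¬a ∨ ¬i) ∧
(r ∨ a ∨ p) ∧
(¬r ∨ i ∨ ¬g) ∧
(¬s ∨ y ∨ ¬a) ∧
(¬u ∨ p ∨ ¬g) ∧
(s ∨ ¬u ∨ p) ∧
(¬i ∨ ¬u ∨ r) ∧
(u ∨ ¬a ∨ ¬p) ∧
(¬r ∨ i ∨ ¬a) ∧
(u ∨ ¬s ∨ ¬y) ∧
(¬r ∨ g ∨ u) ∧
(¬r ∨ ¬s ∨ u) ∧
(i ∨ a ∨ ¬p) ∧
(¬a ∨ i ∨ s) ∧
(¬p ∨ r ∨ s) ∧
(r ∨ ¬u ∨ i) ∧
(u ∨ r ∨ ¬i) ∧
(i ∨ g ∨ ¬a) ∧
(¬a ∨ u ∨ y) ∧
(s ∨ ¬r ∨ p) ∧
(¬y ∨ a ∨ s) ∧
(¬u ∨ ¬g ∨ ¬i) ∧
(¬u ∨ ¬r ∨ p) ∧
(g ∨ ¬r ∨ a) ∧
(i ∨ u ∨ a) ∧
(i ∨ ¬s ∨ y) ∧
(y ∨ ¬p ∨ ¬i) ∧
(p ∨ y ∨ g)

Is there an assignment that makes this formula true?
No

No, the formula is not satisfiable.

No assignment of truth values to the variables can make all 48 clauses true simultaneously.

The formula is UNSAT (unsatisfiable).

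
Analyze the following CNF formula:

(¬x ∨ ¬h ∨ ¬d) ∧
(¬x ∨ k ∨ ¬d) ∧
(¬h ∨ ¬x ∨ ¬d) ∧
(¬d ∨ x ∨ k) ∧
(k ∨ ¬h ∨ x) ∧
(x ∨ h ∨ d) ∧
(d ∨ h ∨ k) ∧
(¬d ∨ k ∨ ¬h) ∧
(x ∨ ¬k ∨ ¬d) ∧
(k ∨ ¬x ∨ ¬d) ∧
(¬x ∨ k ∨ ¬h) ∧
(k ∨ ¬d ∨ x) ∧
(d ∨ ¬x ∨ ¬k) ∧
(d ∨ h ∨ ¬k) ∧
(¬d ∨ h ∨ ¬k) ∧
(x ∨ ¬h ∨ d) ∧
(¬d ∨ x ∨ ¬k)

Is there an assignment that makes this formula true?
No

No, the formula is not satisfiable.

No assignment of truth values to the variables can make all 17 clauses true simultaneously.

The formula is UNSAT (unsatisfiable).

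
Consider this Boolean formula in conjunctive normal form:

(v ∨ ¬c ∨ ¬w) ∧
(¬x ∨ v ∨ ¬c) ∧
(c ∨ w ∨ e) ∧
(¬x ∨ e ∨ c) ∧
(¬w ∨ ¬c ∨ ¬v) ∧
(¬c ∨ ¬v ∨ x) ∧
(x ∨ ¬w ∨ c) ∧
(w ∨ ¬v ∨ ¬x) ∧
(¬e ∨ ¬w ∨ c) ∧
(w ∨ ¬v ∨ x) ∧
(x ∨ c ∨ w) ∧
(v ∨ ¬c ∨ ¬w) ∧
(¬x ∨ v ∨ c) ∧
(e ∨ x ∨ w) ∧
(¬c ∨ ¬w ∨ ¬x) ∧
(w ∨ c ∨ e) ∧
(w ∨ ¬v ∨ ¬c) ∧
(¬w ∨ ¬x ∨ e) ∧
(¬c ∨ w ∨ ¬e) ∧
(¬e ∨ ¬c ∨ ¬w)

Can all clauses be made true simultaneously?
No

No, the formula is not satisfiable.

No assignment of truth values to the variables can make all 20 clauses true simultaneously.

The formula is UNSAT (unsatisfiable).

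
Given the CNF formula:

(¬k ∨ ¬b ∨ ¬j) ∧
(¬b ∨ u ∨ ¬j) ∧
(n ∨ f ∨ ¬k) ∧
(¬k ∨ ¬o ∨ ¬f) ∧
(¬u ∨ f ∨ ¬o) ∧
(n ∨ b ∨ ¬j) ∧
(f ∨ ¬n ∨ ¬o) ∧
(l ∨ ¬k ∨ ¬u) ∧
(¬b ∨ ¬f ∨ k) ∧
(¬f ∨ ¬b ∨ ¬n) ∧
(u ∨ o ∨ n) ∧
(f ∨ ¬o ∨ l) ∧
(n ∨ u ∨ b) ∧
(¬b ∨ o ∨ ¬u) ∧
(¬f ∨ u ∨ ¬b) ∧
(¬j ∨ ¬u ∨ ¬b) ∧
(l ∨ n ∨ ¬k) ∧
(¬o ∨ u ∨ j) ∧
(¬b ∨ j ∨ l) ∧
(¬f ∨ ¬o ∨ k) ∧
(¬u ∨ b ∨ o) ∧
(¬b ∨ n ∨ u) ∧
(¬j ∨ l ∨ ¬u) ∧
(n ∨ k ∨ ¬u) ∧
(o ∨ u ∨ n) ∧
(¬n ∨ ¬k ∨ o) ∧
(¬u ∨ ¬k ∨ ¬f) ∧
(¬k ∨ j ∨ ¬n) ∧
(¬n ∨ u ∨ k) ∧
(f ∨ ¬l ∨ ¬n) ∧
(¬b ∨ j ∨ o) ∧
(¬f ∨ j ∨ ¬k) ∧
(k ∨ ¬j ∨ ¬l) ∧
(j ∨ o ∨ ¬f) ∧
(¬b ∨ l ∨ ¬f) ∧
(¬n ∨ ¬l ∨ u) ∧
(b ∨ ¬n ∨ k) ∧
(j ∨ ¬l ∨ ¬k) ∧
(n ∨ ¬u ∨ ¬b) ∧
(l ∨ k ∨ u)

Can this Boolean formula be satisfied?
No

No, the formula is not satisfiable.

No assignment of truth values to the variables can make all 40 clauses true simultaneously.

The formula is UNSAT (unsatisfiable).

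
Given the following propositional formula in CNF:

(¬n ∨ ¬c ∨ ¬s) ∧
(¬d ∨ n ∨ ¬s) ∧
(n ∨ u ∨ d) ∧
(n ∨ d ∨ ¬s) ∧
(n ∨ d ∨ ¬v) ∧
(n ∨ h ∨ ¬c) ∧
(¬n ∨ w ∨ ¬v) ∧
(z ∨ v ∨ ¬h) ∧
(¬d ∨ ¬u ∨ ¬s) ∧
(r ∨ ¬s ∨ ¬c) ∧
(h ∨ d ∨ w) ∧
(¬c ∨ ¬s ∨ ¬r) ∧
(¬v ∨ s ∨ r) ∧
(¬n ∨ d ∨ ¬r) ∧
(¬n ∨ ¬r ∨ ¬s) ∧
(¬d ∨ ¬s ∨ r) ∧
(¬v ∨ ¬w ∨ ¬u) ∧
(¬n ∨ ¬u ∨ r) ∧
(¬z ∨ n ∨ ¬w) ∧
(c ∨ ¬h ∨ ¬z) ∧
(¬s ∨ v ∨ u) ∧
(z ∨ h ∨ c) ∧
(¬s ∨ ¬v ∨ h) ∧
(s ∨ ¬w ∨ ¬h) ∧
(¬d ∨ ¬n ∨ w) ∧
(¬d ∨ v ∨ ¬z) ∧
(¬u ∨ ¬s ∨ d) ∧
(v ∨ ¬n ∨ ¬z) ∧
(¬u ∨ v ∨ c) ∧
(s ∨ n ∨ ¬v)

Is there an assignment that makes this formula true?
Yes

Yes, the formula is satisfiable.

One satisfying assignment is: c=True, r=False, u=True, z=True, h=True, s=False, d=False, w=False, v=False, n=False

Verification: With this assignment, all 30 clauses evaluate to true.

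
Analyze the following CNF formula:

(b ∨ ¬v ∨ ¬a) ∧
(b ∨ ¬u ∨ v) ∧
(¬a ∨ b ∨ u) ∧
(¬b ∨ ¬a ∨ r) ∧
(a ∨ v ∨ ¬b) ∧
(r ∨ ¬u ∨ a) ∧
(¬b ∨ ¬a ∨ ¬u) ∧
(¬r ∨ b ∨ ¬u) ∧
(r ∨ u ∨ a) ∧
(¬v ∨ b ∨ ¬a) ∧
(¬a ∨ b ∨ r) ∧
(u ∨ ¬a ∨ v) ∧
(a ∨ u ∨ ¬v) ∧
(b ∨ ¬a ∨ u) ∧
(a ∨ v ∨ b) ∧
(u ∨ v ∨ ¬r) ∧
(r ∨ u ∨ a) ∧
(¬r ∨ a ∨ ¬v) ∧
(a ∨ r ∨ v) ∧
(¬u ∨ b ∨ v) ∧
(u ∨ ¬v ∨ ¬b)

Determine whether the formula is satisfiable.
No

No, the formula is not satisfiable.

No assignment of truth values to the variables can make all 21 clauses true simultaneously.

The formula is UNSAT (unsatisfiable).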